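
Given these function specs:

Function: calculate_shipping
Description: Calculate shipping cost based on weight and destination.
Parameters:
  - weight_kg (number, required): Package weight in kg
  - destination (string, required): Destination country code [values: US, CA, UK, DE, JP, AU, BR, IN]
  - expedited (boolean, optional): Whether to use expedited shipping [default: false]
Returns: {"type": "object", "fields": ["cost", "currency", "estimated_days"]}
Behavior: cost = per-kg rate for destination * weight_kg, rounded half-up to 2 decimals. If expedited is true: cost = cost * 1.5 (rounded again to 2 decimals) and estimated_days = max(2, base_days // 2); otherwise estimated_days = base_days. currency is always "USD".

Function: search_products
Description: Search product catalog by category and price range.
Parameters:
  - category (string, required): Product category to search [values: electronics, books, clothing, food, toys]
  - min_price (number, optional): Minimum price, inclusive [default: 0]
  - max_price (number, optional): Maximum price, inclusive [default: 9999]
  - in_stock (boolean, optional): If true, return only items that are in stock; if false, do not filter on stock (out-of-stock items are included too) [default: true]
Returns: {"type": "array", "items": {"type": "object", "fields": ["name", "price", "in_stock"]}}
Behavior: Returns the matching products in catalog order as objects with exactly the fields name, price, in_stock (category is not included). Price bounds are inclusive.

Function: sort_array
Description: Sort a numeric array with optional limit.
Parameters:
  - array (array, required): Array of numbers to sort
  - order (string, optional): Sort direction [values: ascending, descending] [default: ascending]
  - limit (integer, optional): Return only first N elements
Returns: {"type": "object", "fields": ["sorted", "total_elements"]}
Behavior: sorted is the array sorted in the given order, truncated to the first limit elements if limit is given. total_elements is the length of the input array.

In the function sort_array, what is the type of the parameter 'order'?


The sort_array spec declares:
  - order (string, optional): Sort direction [values: ascending, descending] [default: ascending]
Type:
string


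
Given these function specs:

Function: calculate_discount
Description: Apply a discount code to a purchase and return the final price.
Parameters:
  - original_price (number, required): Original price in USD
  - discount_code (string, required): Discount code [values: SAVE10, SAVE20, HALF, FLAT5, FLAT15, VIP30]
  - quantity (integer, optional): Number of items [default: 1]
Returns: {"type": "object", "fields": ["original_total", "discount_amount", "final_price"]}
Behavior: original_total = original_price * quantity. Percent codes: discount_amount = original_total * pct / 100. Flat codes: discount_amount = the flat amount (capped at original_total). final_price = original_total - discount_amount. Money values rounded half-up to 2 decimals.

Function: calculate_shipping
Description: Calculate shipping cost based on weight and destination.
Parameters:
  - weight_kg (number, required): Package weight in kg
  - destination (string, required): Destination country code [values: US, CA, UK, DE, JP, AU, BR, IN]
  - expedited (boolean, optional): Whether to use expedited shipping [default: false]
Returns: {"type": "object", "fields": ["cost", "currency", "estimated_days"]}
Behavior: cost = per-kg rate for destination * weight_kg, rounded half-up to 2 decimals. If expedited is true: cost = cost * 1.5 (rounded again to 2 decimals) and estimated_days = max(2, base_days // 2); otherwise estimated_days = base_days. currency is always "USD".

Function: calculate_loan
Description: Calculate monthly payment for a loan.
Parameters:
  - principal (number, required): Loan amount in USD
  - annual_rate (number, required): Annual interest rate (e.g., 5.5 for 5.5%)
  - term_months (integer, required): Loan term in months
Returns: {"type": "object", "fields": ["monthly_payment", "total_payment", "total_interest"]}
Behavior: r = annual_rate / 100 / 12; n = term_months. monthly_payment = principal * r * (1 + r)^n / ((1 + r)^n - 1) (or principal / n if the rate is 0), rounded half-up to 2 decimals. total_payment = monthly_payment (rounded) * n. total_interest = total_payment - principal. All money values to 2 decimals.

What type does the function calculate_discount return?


The calculate_discount spec declares Returns: {"type": "object", "fields": ["original_total", "discount_amount", "final_price"]}
Type:
object


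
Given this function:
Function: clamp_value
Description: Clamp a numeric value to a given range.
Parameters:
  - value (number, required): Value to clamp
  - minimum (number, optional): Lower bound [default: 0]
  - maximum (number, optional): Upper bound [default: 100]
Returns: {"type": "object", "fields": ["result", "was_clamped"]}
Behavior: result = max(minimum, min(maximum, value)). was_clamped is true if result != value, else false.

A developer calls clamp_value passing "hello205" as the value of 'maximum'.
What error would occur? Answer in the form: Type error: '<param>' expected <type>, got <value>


Spec: 'maximum' is declared as number; "hello205" is a string.
Type error: 'maximum' expected number, got "hello205"


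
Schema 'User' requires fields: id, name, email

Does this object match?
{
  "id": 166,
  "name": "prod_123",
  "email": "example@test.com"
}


Checking required fields... All present.
Valid - all required fields present


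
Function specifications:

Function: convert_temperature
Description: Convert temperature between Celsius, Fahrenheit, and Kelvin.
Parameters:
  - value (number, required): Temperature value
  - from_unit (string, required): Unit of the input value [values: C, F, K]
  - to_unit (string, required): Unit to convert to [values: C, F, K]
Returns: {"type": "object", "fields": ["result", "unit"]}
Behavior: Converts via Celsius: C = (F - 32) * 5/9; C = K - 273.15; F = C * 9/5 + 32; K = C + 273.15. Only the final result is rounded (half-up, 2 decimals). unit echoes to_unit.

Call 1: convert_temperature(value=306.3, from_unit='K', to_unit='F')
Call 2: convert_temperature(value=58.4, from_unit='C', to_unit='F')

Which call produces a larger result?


Call 1:
  To C: 306.3 - 273.15 = 33.15
  To F: 33.15 * 9/5 + 32 = 91.67
  Round to 2 decimals: 91.67
  -> 91.67 F
Call 2:
  Input already in C: 58.4
  To F: 58.4 * 9/5 + 32 = 137.12
  Round to 2 decimals: 137.12
  -> 137.12 F
Call 2 (137.12 F)


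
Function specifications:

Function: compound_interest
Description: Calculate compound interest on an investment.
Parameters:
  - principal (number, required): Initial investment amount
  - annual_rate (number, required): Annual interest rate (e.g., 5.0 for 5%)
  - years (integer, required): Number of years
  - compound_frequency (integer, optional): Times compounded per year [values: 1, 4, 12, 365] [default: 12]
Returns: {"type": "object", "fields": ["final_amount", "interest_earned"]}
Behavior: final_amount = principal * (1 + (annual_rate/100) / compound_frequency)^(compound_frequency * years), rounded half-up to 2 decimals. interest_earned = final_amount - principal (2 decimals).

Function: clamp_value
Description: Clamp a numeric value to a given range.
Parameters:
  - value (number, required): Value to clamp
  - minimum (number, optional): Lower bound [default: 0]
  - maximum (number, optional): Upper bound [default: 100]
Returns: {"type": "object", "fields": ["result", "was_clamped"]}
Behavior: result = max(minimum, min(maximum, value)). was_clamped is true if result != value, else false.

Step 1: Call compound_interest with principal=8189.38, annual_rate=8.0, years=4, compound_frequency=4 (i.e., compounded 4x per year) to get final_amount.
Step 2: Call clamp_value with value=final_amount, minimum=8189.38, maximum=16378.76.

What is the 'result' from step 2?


Step 1: compound_interest
  rate per period = 8.0/100/4 = 0.02 (keep full precision); periods = 4 * 4 = 16
  (1 + 0.02)^16 = 1.37278571
  final_amount = 8189.38 * 1.37278571 = 11242.263798 -> 11242.26
  interest_earned = 11242.26 - 8189.38 = 3052.88
  -> final_amount = 11242.26
Step 2: clamp_value(value=11242.26, minimum=8189.38, maximum=16378.76)
  result = max(8189.38, min(16378.76, 11242.26)) = max(8189.38, 11242.26) = 11242.26
  was_clamped = (11242.26 != 11242.26) = false
  -> result = 11242.26
11242.26


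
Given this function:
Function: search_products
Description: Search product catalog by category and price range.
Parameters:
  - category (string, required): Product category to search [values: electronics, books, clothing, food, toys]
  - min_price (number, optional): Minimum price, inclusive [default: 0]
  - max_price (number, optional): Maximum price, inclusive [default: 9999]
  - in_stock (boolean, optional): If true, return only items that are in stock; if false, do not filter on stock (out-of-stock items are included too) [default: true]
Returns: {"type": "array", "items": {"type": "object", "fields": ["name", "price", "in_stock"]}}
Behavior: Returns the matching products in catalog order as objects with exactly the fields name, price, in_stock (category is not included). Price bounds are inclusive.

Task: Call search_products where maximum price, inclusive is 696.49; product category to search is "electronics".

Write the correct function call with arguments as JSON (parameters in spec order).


Mapping each described value to its parameter name:
  'Maximum price, inclusive' -> max_price = 696.49
  'Product category to search' -> category = "electronics"
search_products({"category": "electronics", "max_price": 696.49})


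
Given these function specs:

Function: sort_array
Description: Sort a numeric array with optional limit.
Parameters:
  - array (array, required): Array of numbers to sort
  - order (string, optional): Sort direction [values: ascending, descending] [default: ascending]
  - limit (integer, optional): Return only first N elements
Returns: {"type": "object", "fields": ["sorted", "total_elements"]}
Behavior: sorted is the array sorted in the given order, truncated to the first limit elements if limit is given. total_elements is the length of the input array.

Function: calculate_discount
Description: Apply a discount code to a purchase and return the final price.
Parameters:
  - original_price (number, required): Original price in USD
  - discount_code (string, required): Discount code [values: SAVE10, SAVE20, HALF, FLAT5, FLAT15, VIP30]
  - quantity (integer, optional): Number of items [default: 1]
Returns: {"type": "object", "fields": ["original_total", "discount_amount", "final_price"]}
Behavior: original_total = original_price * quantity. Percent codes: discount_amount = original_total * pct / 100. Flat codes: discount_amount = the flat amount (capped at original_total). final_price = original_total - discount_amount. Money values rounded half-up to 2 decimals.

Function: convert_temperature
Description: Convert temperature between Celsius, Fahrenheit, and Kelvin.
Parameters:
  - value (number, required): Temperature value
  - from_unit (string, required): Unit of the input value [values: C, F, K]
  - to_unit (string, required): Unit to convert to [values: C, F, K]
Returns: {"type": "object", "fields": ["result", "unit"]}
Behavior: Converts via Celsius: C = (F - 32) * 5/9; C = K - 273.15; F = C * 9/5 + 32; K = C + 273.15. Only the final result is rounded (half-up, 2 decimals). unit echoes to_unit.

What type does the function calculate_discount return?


The calculate_discount spec declares Returns: {"type": "object", "fields": ["original_total", "discount_amount", "final_price"]}
Type:
object


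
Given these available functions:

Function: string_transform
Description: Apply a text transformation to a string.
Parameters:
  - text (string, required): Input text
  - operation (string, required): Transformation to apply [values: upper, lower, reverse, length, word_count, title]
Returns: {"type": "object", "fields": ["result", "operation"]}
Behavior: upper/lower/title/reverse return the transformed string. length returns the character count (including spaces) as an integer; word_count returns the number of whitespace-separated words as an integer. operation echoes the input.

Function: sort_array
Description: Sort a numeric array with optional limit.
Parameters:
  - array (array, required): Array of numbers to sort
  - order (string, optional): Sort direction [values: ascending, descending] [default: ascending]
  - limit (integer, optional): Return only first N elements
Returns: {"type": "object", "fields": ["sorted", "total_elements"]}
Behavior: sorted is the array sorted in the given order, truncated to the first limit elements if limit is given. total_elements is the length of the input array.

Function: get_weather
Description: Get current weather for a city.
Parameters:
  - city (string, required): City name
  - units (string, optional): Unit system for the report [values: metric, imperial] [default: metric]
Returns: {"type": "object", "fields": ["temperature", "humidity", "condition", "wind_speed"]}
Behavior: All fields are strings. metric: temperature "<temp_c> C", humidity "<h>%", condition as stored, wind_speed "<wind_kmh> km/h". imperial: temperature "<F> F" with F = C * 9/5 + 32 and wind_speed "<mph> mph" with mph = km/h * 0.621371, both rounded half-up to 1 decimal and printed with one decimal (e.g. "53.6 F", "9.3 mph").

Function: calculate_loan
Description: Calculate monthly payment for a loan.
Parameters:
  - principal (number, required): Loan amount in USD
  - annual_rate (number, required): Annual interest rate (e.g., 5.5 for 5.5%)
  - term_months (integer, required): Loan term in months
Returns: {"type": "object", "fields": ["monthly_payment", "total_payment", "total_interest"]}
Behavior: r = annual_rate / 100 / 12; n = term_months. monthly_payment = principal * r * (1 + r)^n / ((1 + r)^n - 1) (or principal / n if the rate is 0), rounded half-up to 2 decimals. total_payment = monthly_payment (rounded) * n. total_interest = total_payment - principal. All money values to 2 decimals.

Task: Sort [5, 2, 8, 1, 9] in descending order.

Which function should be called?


The task needs a function whose description is: Sort a numeric array with optional limit.
sort_array


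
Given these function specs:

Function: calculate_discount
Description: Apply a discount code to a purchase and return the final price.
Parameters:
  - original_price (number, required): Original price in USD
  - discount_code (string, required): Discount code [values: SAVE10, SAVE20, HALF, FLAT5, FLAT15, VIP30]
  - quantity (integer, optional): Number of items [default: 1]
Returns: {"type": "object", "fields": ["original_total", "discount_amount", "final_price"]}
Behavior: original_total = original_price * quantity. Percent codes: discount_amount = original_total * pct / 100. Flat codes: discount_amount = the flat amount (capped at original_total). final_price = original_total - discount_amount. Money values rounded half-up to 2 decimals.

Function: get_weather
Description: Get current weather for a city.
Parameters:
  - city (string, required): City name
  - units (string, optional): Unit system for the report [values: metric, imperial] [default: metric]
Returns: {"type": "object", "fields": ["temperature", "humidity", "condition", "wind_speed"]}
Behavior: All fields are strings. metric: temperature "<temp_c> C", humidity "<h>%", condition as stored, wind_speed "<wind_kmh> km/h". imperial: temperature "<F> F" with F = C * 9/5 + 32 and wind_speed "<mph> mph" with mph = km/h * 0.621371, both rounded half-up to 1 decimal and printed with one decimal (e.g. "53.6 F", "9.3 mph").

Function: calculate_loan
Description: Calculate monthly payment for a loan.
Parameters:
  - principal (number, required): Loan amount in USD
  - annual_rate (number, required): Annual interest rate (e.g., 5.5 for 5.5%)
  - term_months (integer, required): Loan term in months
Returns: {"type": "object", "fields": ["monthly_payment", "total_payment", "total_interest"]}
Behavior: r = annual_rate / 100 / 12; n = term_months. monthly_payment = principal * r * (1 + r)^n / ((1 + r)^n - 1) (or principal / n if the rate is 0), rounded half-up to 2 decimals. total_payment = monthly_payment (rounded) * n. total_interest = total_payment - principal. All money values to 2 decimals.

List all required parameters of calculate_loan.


Parameters of calculate_loan and their required/optional flag:
  principal: required
  annual_rate: required
  term_months: required
annual_rate, principal, term_months


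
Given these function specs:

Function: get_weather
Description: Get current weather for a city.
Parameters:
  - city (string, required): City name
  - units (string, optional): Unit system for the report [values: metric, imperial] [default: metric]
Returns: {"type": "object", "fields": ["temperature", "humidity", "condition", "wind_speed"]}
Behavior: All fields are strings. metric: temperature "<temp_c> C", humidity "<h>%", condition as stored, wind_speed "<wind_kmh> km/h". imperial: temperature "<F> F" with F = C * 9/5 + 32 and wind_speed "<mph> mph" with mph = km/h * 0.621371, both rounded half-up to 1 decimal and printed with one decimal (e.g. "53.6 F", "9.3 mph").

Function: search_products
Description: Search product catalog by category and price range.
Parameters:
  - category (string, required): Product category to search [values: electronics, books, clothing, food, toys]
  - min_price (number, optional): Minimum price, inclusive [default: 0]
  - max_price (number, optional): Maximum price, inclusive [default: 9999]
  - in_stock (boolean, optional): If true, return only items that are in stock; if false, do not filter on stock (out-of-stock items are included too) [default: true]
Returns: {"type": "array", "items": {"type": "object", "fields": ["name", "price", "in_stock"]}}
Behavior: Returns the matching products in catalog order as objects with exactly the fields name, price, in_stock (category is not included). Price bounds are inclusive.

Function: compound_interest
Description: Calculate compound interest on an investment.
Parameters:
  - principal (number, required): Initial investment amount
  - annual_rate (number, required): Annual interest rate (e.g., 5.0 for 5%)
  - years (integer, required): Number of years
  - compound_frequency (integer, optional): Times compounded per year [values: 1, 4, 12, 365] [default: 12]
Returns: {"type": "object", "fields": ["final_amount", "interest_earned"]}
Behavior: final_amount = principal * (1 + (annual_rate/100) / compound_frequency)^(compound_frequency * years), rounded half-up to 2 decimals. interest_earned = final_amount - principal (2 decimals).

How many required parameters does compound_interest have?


Parameters of compound_interest: principal (required), annual_rate (required), years (required), compound_frequency (optional)
Required count:
3


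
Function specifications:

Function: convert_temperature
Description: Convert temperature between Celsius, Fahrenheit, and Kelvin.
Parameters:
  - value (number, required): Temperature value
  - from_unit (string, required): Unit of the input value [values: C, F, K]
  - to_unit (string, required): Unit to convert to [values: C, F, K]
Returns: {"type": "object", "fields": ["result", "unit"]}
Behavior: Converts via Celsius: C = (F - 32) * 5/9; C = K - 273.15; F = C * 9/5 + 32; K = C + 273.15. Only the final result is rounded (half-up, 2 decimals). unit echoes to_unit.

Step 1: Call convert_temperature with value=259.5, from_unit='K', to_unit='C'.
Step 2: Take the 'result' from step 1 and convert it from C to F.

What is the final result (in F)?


Step 1: convert_temperature(value=259.5, from_unit=K, to_unit=C)
  To C: 259.5 - 273.15 = -13.65
  Target is C: -13.65
  Round to 2 decimals: -13.65
  -> result = -13.65 C
Step 2: convert_temperature(value=-13.65, from_unit=C, to_unit=F)
  Input already in C: -13.65
  To F: -13.65 * 9/5 + 32 = 7.43
  Round to 2 decimals: 7.43
  -> result = 7.43 F
7.43 F


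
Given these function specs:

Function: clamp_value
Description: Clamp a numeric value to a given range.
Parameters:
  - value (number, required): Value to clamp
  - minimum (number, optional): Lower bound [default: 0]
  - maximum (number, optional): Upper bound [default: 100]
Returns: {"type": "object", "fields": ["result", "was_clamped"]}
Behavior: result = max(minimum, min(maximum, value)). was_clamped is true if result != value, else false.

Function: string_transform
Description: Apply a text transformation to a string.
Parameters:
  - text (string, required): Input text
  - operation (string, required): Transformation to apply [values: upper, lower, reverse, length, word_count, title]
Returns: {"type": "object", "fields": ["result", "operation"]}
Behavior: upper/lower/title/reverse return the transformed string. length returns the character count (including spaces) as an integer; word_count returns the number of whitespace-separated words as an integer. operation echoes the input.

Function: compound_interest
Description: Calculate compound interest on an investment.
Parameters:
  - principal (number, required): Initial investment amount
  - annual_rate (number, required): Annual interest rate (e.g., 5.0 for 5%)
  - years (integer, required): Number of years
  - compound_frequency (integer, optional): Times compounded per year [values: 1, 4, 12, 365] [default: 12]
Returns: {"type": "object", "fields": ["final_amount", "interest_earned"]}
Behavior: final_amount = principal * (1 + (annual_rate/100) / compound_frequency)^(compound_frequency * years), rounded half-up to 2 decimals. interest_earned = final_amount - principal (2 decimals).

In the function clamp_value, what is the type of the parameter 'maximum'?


The clamp_value spec declares:
  - maximum (number, optional): Upper bound [default: 100]
Type:
number


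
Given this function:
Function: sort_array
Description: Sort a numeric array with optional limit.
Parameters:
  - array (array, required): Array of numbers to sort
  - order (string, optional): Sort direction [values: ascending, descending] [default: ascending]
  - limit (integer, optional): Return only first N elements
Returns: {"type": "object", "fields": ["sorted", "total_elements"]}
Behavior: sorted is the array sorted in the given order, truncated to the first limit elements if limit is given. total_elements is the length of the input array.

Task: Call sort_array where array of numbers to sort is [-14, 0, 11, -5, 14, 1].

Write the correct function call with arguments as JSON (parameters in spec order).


Mapping each described value to its parameter name:
  'Array of numbers to sort' -> array = [-14, 0, 11, -5, 14, 1]
sort_array({"array": [-14, 0, 11, -5, 14, 1]})


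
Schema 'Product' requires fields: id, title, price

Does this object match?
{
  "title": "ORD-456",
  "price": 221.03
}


Checking required fields...
Missing: id
Invalid - missing required field 'id'


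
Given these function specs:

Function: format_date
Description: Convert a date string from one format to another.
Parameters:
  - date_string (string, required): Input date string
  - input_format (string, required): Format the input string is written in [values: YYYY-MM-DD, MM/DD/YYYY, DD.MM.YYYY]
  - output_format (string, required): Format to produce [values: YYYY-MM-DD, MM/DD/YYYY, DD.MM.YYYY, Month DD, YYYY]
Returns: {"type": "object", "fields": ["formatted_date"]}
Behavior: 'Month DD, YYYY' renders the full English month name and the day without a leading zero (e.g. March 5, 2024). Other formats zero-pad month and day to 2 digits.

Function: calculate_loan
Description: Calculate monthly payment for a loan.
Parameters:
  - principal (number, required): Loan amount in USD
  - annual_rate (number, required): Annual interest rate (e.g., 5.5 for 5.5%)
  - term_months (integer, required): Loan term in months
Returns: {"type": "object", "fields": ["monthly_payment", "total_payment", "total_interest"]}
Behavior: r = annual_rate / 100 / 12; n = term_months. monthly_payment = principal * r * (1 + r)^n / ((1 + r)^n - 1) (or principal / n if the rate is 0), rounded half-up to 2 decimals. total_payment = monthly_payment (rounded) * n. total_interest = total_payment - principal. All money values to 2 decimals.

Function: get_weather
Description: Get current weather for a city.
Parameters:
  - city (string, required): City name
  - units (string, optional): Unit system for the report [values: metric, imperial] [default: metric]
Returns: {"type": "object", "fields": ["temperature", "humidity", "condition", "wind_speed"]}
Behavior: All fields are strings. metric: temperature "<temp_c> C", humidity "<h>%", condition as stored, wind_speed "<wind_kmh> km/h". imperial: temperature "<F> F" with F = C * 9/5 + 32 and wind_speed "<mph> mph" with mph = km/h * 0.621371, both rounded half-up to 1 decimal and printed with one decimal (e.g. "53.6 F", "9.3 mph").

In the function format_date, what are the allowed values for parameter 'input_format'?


The format_date spec declares:
  - input_format (string, required): Format the input string is written in [values: YYYY-MM-DD, MM/DD/YYYY, DD.MM.YYYY]
Allowed values:
YYYY-MM-DD, MM/DD/YYYY, DD.MM.YYYY


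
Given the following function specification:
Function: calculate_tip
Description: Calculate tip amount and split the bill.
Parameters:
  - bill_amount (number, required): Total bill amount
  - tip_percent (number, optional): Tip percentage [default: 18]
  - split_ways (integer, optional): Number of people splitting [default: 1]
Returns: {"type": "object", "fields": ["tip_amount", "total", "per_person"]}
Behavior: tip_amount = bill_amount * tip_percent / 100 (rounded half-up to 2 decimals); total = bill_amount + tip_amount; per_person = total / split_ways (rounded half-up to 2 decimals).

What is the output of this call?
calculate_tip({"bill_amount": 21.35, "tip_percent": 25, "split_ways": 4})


tip_amount = 21.35 * 25/100 = 5.3375 -> 5.34
total = 21.35 + 5.34 = 26.69
per_person = 26.69 / 4 = 6.6725 -> 6.67
Output:
{"tip_amount": 5.34, "total": 26.69, "per_person": 6.67}


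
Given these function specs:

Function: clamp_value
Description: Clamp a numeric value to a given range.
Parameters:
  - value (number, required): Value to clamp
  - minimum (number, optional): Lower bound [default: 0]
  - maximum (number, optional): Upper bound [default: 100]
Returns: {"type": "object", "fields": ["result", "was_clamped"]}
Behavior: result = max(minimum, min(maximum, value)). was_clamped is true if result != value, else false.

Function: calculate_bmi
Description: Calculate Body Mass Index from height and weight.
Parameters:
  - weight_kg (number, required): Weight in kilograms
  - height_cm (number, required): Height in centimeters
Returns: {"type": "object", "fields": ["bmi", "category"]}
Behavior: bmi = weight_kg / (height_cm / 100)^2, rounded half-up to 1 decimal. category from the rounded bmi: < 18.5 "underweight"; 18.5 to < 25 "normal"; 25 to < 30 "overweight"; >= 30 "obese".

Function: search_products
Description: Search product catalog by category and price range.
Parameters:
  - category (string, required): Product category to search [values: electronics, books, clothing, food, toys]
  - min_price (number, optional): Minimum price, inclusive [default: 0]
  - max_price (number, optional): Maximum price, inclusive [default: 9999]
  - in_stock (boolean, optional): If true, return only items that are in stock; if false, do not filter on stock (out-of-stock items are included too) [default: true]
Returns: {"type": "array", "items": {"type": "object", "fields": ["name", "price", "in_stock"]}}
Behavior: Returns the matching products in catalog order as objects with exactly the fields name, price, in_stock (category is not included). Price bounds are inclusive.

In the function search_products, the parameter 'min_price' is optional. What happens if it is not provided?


The search_products spec declares:
  - min_price (number, optional): Minimum price, inclusive [default: 0]
It defaults to 0


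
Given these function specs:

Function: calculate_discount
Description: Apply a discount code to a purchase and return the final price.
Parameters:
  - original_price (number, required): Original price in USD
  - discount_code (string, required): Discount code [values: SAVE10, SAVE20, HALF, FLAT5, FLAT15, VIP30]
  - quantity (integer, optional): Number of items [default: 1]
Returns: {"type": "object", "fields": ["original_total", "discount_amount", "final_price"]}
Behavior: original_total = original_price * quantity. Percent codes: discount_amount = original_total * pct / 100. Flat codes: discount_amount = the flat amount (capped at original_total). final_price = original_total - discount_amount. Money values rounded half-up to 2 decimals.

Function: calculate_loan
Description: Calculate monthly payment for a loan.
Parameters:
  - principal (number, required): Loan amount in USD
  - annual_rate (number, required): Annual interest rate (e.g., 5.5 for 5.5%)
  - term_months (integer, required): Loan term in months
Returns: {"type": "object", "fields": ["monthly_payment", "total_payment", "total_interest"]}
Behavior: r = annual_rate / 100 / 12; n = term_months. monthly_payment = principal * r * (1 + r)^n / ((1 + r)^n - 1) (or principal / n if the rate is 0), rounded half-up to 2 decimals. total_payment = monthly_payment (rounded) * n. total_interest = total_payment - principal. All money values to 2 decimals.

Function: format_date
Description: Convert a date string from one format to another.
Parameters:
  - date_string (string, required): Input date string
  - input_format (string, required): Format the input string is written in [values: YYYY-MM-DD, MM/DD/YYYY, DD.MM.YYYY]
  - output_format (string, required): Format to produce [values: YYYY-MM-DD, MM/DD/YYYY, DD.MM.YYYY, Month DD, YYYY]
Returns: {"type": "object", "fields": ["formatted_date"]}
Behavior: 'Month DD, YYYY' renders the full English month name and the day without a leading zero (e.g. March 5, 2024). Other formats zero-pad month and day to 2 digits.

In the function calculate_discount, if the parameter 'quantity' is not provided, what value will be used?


The calculate_discount spec declares:
  - quantity (integer, optional): Number of items [default: 1]
Default:
1


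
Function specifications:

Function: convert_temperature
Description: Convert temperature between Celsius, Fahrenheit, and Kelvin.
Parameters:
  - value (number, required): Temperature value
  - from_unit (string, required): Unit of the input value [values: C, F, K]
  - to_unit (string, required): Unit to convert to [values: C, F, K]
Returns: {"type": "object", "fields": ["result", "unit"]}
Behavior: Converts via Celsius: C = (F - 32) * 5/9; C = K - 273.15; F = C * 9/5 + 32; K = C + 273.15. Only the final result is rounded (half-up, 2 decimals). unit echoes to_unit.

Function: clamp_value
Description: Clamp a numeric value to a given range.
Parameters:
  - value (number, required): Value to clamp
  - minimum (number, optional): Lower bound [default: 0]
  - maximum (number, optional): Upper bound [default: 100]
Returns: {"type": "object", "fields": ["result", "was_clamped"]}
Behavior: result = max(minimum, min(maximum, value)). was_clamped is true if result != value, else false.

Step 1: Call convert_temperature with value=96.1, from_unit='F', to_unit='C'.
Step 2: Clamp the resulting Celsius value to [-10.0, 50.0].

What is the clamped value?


Step 1: convert_temperature(value=96.1, from_unit=F, to_unit=C)
  To C: (96.1 - 32) * 5/9 = 35.611111
  Target is C: 35.611111
  Round to 2 decimals: 35.61
  -> result = 35.61 C
Step 2: clamp_value(value=35.61, minimum=-10.0, maximum=50.0)
  result = max(-10.0, min(50.0, 35.61)) = max(-10.0, 35.61) = 35.61
  was_clamped = (35.61 != 35.61) = false
  -> result = 35.61
35.61


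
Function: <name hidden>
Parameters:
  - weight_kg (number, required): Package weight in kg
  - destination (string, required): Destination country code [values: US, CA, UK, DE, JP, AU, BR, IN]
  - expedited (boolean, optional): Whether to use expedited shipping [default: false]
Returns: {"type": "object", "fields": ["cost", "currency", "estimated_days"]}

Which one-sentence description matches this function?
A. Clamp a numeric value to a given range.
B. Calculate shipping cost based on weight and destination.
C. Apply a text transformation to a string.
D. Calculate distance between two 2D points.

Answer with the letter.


Parameters weight_kg, destination, expedited and return ["cost", "currency", "estimated_days"] fit: Calculate shipping cost based on weight and destination.
B


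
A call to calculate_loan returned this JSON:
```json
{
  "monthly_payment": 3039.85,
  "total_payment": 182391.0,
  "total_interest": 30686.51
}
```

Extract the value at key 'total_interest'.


30686.51


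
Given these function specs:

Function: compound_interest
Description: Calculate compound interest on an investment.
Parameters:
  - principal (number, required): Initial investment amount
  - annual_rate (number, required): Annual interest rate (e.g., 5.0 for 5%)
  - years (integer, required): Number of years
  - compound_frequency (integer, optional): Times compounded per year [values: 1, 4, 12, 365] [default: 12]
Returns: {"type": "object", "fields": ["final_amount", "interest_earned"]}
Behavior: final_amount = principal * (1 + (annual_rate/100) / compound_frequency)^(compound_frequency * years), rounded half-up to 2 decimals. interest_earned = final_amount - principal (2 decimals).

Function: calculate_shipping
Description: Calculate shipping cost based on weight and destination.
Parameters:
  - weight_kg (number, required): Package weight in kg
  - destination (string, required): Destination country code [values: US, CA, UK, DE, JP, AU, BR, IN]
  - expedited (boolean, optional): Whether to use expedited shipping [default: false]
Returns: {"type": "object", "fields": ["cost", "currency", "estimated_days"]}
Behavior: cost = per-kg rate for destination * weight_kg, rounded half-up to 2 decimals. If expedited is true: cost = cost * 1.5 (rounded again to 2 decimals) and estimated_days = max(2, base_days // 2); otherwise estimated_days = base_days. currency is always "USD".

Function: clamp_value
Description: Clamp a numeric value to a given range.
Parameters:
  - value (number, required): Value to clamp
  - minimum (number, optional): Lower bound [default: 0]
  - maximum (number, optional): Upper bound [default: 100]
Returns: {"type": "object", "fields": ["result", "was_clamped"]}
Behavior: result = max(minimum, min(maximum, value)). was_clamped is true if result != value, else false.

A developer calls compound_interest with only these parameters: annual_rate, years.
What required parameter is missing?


Required parameters: principal, annual_rate, years
Provided: annual_rate, years
Missing: principal
principal


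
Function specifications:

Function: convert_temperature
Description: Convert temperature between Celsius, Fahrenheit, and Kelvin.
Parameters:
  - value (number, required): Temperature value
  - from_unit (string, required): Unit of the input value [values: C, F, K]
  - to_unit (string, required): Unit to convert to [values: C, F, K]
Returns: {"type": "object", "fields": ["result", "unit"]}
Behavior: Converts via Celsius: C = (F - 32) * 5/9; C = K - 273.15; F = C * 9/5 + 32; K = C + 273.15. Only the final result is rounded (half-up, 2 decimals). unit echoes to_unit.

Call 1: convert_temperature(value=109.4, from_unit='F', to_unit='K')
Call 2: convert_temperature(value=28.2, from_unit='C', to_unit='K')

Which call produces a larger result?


Call 1:
  To C: (109.4 - 32) * 5/9 = 43
  To K: 43 + 273.15 = 316.15
  Round to 2 decimals: 316.15
  -> 316.15 K
Call 2:
  Input already in C: 28.2
  To K: 28.2 + 273.15 = 301.35
  Round to 2 decimals: 301.35
  -> 301.35 K
Call 1 (316.15 K)


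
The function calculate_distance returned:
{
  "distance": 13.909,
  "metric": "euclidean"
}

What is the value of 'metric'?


euclidean


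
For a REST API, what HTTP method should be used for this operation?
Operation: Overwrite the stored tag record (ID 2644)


GET = read, POST = create, PUT = update/replace, DELETE = remove
This operation is an update/replace.
PUT


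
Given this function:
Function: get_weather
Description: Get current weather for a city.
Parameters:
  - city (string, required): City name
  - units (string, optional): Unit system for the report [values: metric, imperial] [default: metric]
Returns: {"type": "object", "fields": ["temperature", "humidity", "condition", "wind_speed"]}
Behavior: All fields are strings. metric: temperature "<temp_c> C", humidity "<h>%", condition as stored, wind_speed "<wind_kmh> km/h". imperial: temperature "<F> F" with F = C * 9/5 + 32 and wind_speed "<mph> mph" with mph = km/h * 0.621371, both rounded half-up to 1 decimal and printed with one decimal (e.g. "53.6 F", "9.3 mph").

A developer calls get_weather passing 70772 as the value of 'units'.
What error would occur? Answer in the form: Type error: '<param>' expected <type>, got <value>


Spec: 'units' is declared as string; 70772 is an integer.
Type error: 'units' expected string, got 70772


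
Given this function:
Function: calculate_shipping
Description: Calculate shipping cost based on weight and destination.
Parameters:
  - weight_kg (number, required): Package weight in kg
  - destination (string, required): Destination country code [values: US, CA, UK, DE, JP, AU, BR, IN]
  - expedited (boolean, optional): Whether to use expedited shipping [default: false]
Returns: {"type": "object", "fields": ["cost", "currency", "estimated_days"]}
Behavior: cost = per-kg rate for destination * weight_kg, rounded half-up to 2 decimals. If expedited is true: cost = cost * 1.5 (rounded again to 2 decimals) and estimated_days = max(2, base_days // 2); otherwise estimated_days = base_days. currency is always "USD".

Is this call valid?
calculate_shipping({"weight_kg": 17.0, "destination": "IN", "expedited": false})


Checking all required parameters present and types match... All valid.
Valid


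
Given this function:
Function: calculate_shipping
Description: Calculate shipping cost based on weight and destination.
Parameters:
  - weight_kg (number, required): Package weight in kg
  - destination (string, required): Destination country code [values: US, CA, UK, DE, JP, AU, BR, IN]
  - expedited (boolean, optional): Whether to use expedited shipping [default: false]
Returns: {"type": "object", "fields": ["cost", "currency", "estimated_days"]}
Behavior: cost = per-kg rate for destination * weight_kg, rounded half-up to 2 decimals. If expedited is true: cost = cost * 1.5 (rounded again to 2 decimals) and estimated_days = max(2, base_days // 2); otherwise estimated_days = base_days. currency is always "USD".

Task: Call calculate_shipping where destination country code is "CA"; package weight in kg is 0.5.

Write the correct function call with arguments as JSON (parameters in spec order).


Mapping each described value to its parameter name:
  'Destination country code' -> destination = "CA"
  'Package weight in kg' -> weight_kg = 0.5
calculate_shipping({"weight_kg": 0.5, "destination": "CA"})


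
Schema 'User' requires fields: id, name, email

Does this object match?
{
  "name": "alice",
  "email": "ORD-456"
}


Checking required fields...
Missing: id
Invalid - missing required field 'id'


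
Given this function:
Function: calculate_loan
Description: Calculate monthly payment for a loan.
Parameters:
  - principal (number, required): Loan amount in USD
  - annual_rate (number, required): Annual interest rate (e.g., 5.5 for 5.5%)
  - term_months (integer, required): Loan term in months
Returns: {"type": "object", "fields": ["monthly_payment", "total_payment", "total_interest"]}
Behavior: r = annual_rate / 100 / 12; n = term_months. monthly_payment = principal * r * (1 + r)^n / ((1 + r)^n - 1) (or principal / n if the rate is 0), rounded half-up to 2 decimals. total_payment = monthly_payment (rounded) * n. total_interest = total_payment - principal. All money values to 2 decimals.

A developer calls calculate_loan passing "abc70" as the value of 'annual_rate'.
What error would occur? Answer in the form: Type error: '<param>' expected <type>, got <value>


Spec: 'annual_rate' is declared as number; "abc70" is a string.
Type error: 'annual_rate' expected number, got "abc70"
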